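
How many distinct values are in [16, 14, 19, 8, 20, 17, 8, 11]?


List all unique values:
Distinct values: [8, 11, 14, 16, 17, 19, 20]
Count = 7
Final answer: 7


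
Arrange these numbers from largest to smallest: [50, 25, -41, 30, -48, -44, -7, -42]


Original list: [50, 25, -41, 30, -48, -44, -7, -42]
Repeatedly take the largest remaining element:
  Remaining [50, 25, -41, 30, -48, -44, -7, -42] -> largest is 50
  Remaining [25, -41, 30, -48, -44, -7, -42] -> largest is 30
  Remaining [25, -41, -48, -44, -7, -42] -> largest is 25
  Remaining [-41, -48, -44, -7, -42] -> largest is -7
  Remaining [-41, -48, -44, -42] -> largest is -41
  Remaining [-48, -44, -42] -> largest is -42
  Remaining [-48, -44] -> largest is -44
  Remaining [-48] -> largest is -48
Collecting the picks in order gives the descending list.
Final answer: [50, 30, 25, -7, -41, -42, -44, -48]


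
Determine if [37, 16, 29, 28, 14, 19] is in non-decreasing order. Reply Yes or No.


Check consecutive pairs:
  37 <= 16? False
  16 <= 29? True
  29 <= 28? False
  28 <= 14? False
  14 <= 19? True
3 consecutive pair(s) are out of order, so the list is not sorted.
Final answer: No


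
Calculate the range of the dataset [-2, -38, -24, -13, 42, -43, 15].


Maximum value: 42
Minimum value: -43
Range = 42 - (-43) = 85
Final answer: 85


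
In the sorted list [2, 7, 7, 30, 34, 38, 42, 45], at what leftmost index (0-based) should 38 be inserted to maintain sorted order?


List is sorted: [2, 7, 7, 30, 34, 38, 42, 45]
We need the leftmost position where 38 can be inserted, i.e. the first index whose element is >= 38 (or the end of the list if none is).
Binary search with low=0, high=8 (0-based indices):
  low=0, high=8, mid=4: a[4]=34 < 38, so low = 5
  low=5, high=8, mid=6: a[6]=42 >= 38, so high = 6
  low=5, high=6, mid=5: a[5]=38 >= 38, so high = 5
Now low = high = 5, so the insertion index is 5.
Final answer: 5


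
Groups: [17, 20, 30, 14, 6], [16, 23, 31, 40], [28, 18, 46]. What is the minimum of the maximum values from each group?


Find max of each group:
  Group 1: [17, 20, 30, 14, 6] -> max = 30
  Group 2: [16, 23, 31, 40] -> max = 40
  Group 3: [28, 18, 46] -> max = 46
Maxes: [30, 40, 46]
Minimum of maxes = 30
Final answer: 30


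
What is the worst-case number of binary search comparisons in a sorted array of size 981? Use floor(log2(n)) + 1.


Binary search halves the search space each step.
Maximum comparisons = floor(log2(981)) + 1
log2(981) = 9.9381
floor(log2(981)) = 9, so 9 + 1 = 10
Final answer: 10


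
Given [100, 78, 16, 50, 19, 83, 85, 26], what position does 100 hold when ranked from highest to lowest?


Sort descending: [100, 85, 83, 78, 50, 26, 19, 16]
Find 100 in the sorted list.
100 is at position 1.
Final answer: 1


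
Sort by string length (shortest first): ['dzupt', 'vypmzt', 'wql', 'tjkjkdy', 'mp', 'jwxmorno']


Compute lengths:
  'dzupt' has length 5
  'vypmzt' has length 6
  'wql' has length 3
  'tjkjkdy' has length 7
  'mp' has length 2
  'jwxmorno' has length 8
Lengths in increasing order: 2 < 3 < 5 < 6 < 7 < 8
Listing the words in that order gives the answer.
Final answer: ['mp', 'wql', 'dzupt', 'vypmzt', 'tjkjkdy', 'jwxmorno']


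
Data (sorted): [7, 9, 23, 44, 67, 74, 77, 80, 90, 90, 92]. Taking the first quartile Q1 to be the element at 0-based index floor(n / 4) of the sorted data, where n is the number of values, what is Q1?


The list has n = 11 elements.
Q1 index = floor(11 / 4) = floor(2.75) = 2
Counting from index 0 in the sorted data, the element at index 2 is 23.
Final answer: 23


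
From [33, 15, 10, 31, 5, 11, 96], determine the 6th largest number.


Sort descending: [96, 33, 31, 15, 11, 10, 5]
The 6th element (1-indexed) is at index 5.
Value = 10
Final answer: 10


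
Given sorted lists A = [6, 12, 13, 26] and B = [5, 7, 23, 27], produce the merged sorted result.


List A: [6, 12, 13, 26]
List B: [5, 7, 23, 27]
Repeatedly compare the front elements and take the smaller:
  6 vs 5 -> take 5
  6 vs 7 -> take 6
  12 vs 7 -> take 7
  12 vs 23 -> take 12
  13 vs 23 -> take 13
  26 vs 23 -> take 23
  26 vs 27 -> take 26
  A is exhausted; append the rest of B: [27]
Final answer: [5, 6, 7, 12, 13, 23, 26, 27]


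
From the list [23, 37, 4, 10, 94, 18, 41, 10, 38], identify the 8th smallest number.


Sort ascending: [4, 10, 10, 18, 23, 37, 38, 41, 94]
The 8th element (1-indexed) is at index 7.
Value = 41
Final answer: 41


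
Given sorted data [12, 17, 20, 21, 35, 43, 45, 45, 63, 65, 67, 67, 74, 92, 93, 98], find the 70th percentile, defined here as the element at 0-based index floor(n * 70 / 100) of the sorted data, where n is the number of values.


The dataset has n = 16 elements.
Index = floor(16 * 70 / 100) = floor(1120 / 100) = floor(11.2) = 11
Counting from index 0 in the sorted data, the element at index 11 is 67.
Final answer: 67


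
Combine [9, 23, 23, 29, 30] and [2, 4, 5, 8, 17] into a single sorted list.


List A: [9, 23, 23, 29, 30]
List B: [2, 4, 5, 8, 17]
Repeatedly compare the front elements and take the smaller:
  9 vs 2 -> take 2
  9 vs 4 -> take 4
  9 vs 5 -> take 5
  9 vs 8 -> take 8
  9 vs 17 -> take 9
  23 vs 17 -> take 17
  B is exhausted; append the rest of A: [23, 23, 29, 30]
Final answer: [2, 4, 5, 8, 9, 17, 23, 23, 29, 30]


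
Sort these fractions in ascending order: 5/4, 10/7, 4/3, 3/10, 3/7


Convert to decimal for comparison:
  5/4 = 1.25
  10/7 = 1.4286
  4/3 = 1.3333
  3/10 = 0.3
  3/7 = 0.4286
Decimals in increasing order: 0.3 < 0.4286 < 1.25 < 1.3333 < 1.4286
Writing each back as its fraction gives the sorted order.
Final answer: 3/10, 3/7, 5/4, 4/3, 10/7


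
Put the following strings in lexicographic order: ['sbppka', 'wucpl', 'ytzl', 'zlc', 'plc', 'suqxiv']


Compare strings character by character (the first differing letter decides):
  'plc' < 'sbppka' since 'p' < 's' at position 1
  'sbppka' < 'suqxiv' since 'b' < 'u' at position 2
  'suqxiv' < 'wucpl' since 's' < 'w' at position 1
  'wucpl' < 'ytzl' since 'w' < 'y' at position 1
  'ytzl' < 'zlc' since 'y' < 'z' at position 1
Chaining these comparisons gives the alphabetical order.
Final answer: ['plc', 'sbppka', 'suqxiv', 'wucpl', 'ytzl', 'zlc']


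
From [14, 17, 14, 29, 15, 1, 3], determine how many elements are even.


Check each element:
  14 is even
  17 is odd
  14 is even
  29 is odd
  15 is odd
  1 is odd
  3 is odd
Evens: [14, 14]
Count of evens = 2
Final answer: 2


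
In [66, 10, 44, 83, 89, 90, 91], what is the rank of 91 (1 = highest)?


Sort descending: [91, 90, 89, 83, 66, 44, 10]
Find 91 in the sorted list.
91 is at position 1.
Final answer: 1


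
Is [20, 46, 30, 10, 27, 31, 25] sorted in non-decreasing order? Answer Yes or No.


Check consecutive pairs:
  20 <= 46? True
  46 <= 30? False
  30 <= 10? False
  10 <= 27? True
  27 <= 31? True
  31 <= 25? False
3 consecutive pair(s) are out of order, so the list is not sorted.
Final answer: No


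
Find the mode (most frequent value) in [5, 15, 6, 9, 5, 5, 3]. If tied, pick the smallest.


Count the frequency of each value:
  3 appears 1 time(s)
  5 appears 3 time(s)
  6 appears 1 time(s)
  9 appears 1 time(s)
  15 appears 1 time(s)
Maximum frequency is 3.
Only 5 reaches that frequency, so it is the mode.
Final answer: 5


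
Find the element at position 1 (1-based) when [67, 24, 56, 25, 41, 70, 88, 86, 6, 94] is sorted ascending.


Sort ascending: [6, 24, 25, 41, 56, 67, 70, 86, 88, 94]
The 1st element (1-indexed) is at index 0.
Value = 6
Final answer: 6


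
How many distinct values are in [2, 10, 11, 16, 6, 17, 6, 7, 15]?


List all unique values:
Distinct values: [2, 6, 7, 10, 11, 15, 16, 17]
Count = 8
Final answer: 8


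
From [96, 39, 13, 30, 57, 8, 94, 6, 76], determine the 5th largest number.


Sort descending: [96, 94, 76, 57, 39, 30, 13, 8, 6]
The 5th element (1-indexed) is at index 4.
Value = 39
Final answer: 39


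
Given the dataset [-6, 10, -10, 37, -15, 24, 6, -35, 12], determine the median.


First, sort the list: [-35, -15, -10, -6, 6, 10, 12, 24, 37]
The list has 9 elements (odd count).
The middle index is 4 (0-based), and the element there is 6.
Final answer: 6


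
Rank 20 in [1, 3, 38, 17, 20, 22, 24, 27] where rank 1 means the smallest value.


Sort ascending: [1, 3, 17, 20, 22, 24, 27, 38]
Find 20 in the sorted list.
20 is at position 4 (1-indexed).
Final answer: 4


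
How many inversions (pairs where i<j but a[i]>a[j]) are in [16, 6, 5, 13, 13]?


For each element, count the later elements that are smaller than it:
  16 (index 0): smaller elements after it = [6, 5, 13, 13] -> 4
  6 (index 1): smaller elements after it = [5] -> 1
  5 (index 2): smaller elements after it = [] -> 0
  13 (index 3): smaller elements after it = [] -> 0
Total inversions = 4 + 1 + 0 + 0 = 5
Final answer: 5


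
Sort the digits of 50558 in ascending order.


The number 50558 has digits: 5, 0, 5, 5, 8
Sorted: 0, 5, 5, 5, 8
Joining the sorted digits gives the result.
Final answer: 05558


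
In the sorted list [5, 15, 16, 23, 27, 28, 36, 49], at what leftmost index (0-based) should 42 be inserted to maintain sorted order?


List is sorted: [5, 15, 16, 23, 27, 28, 36, 49]
We need the leftmost position where 42 can be inserted, i.e. the first index whose element is >= 42 (or the end of the list if none is).
Binary search with low=0, high=8 (0-based indices):
  low=0, high=8, mid=4: a[4]=27 < 42, so low = 5
  low=5, high=8, mid=6: a[6]=36 < 42, so low = 7
  low=7, high=8, mid=7: a[7]=49 >= 42, so high = 7
Now low = high = 7, so the insertion index is 7.
Final answer: 7


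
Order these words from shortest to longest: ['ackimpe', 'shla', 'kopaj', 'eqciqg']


Compute lengths:
  'ackimpe' has length 7
  'shla' has length 4
  'kopaj' has length 5
  'eqciqg' has length 6
Lengths in increasing order: 4 < 5 < 6 < 7
Listing the words in that order gives the answer.
Final answer: ['shla', 'kopaj', 'eqciqg', 'ackimpe']


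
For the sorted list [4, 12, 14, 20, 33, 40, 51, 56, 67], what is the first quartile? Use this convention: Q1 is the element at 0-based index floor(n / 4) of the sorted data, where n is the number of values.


The list has n = 9 elements.
Q1 index = floor(9 / 4) = floor(2.25) = 2
Counting from index 0 in the sorted data, the element at index 2 is 14.
Final answer: 14


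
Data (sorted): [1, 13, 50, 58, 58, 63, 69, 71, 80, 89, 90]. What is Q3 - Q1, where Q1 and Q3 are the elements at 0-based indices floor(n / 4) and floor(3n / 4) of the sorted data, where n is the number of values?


The data has n = 11 elements.
Q1 index = floor(11 / 4) = floor(2.75) = 2; Q3 index = floor(3 * 11 / 4) = floor(8.25) = 8
Q1 = element at index 2 = 50
Q3 = element at index 8 = 80
IQR = 80 - 50 = 30
Final answer: 30


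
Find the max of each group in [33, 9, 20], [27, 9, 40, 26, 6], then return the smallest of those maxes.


Find max of each group:
  Group 1: [33, 9, 20] -> max = 33
  Group 2: [27, 9, 40, 26, 6] -> max = 40
Maxes: [33, 40]
Minimum of maxes = 33
Final answer: 33


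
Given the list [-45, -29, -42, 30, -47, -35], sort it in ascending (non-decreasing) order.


Original list: [-45, -29, -42, 30, -47, -35]
Repeatedly take the smallest remaining element:
  Remaining [-45, -29, -42, 30, -47, -35] -> smallest is -47
  Remaining [-45, -29, -42, 30, -35] -> smallest is -45
  Remaining [-29, -42, 30, -35] -> smallest is -42
  Remaining [-29, 30, -35] -> smallest is -35
  Remaining [-29, 30] -> smallest is -29
  Remaining [30] -> smallest is 30
Collecting the picks in order gives the sorted list.
Final answer: [-47, -45, -42, -35, -29, 30]


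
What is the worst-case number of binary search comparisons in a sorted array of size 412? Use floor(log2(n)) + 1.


Binary search halves the search space each step.
Maximum comparisons = floor(log2(412)) + 1
log2(412) = 8.6865
floor(log2(412)) = 8, so 8 + 1 = 9
Final answer: 9


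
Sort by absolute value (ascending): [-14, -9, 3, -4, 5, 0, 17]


Compute absolute values:
  |-14| = 14
  |-9| = 9
  |3| = 3
  |-4| = 4
  |5| = 5
  |0| = 0
  |17| = 17
Absolute values in increasing order: 0 < 3 < 4 < 5 < 9 < 14 < 17
Listing the original numbers in that order gives the answer.
Final answer: [0, 3, -4, 5, -9, -14, 17]


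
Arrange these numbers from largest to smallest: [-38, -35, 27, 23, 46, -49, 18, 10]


Original list: [-38, -35, 27, 23, 46, -49, 18, 10]
Repeatedly take the largest remaining element:
  Remaining [-38, -35, 27, 23, 46, -49, 18, 10] -> largest is 46
  Remaining [-38, -35, 27, 23, -49, 18, 10] -> largest is 27
  Remaining [-38, -35, 23, -49, 18, 10] -> largest is 23
  Remaining [-38, -35, -49, 18, 10] -> largest is 18
  Remaining [-38, -35, -49, 10] -> largest is 10
  Remaining [-38, -35, -49] -> largest is -35
  Remaining [-38, -49] -> largest is -38
  Remaining [-49] -> largest is -49
Collecting the picks in order gives the descending list.
Final answer: [46, 27, 23, 18, 10, -35, -38, -49]


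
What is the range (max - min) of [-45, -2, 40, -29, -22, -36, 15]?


Maximum value: 40
Minimum value: -45
Range = 40 - (-45) = 85
Final answer: 85


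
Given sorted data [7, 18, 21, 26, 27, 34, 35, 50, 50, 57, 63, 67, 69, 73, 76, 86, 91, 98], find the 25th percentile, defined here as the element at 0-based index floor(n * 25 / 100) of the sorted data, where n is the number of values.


The dataset has n = 18 elements.
Index = floor(18 * 25 / 100) = floor(450 / 100) = floor(4.5) = 4
Counting from index 0 in the sorted data, the element at index 4 is 27.
Final answer: 27


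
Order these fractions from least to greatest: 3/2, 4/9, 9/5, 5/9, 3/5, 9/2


Convert to decimal for comparison:
  3/2 = 1.5
  4/9 = 0.4444
  9/5 = 1.8
  5/9 = 0.5556
  3/5 = 0.6
  9/2 = 4.5
Decimals in increasing order: 0.4444 < 0.5556 < 0.6 < 1.5 < 1.8 < 4.5
Writing each back as its fraction gives the sorted order.
Final answer: 4/9, 5/9, 3/5, 3/2, 9/5, 9/2


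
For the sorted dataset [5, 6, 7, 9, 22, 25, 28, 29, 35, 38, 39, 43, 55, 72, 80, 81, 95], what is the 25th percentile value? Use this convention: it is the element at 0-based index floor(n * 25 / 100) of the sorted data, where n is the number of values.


The dataset has n = 17 elements.
Index = floor(17 * 25 / 100) = floor(425 / 100) = floor(4.25) = 4
Counting from index 0 in the sorted data, the element at index 4 is 22.
Final answer: 22


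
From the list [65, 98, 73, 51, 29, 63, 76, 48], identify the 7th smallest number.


Sort ascending: [29, 48, 51, 63, 65, 73, 76, 98]
The 7th element (1-indexed) is at index 6.
Value = 76
Final answer: 76


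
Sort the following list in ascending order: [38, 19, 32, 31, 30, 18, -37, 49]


Original list: [38, 19, 32, 31, 30, 18, -37, 49]
Repeatedly take the smallest remaining element:
  Remaining [38, 19, 32, 31, 30, 18, -37, 49] -> smallest is -37
  Remaining [38, 19, 32, 31, 30, 18, 49] -> smallest is 18
  Remaining [38, 19, 32, 31, 30, 49] -> smallest is 19
  Remaining [38, 32, 31, 30, 49] -> smallest is 30
  Remaining [38, 32, 31, 49] -> smallest is 31
  Remaining [38, 32, 49] -> smallest is 32
  Remaining [38, 49] -> smallest is 38
  Remaining [49] -> smallest is 49
Collecting the picks in order gives the sorted list.
Final answer: [-37, 18, 19, 30, 31, 32, 38, 49]


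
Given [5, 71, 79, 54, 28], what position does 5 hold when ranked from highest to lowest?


Sort descending: [79, 71, 54, 28, 5]
Find 5 in the sorted list.
5 is at position 5.
Final answer: 5


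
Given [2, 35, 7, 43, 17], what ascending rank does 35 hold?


Sort ascending: [2, 7, 17, 35, 43]
Find 35 in the sorted list.
35 is at position 4 (1-indexed).
Final answer: 4


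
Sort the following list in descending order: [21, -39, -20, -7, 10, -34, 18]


Original list: [21, -39, -20, -7, 10, -34, 18]
Repeatedly take the largest remaining element:
  Remaining [21, -39, -20, -7, 10, -34, 18] -> largest is 21
  Remaining [-39, -20, -7, 10, -34, 18] -> largest is 18
  Remaining [-39, -20, -7, 10, -34] -> largest is 10
  Remaining [-39, -20, -7, -34] -> largest is -7
  Remaining [-39, -20, -34] -> largest is -20
  Remaining [-39, -34] -> largest is -34
  Remaining [-39] -> largest is -39
Collecting the picks in order gives the descending list.
Final answer: [21, 18, 10, -7, -20, -34, -39]


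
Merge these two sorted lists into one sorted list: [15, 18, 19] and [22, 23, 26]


List A: [15, 18, 19]
List B: [22, 23, 26]
Repeatedly compare the front elements and take the smaller:
  15 vs 22 -> take 15
  18 vs 22 -> take 18
  19 vs 22 -> take 19
  A is exhausted; append the rest of B: [22, 23, 26]
Final answer: [15, 18, 19, 22, 23, 26]


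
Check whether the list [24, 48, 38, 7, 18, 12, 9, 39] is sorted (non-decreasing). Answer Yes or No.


Check consecutive pairs:
  24 <= 48? True
  48 <= 38? False
  38 <= 7? False
  7 <= 18? True
  18 <= 12? False
  12 <= 9? False
  9 <= 39? True
4 consecutive pair(s) are out of order, so the list is not sorted.
Final answer: No


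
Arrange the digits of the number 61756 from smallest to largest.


The number 61756 has digits: 6, 1, 7, 5, 6
Sorted: 1, 5, 6, 6, 7
Joining the sorted digits gives the result.
Final answer: 15667


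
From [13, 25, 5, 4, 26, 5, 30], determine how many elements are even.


Check each element:
  13 is odd
  25 is odd
  5 is odd
  4 is even
  26 is even
  5 is odd
  30 is even
Evens: [4, 26, 30]
Count of evens = 3
Final answer: 3


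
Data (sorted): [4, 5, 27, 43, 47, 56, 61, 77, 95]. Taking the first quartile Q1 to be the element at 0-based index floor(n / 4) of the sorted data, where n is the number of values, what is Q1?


The list has n = 9 elements.
Q1 index = floor(9 / 4) = floor(2.25) = 2
Counting from index 0 in the sorted data, the element at index 2 is 27.
Final answer: 27


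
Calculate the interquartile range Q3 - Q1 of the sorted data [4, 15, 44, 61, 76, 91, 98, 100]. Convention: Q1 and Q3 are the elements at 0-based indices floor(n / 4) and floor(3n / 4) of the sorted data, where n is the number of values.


The data has n = 8 elements.
Q1 index = floor(8 / 4) = floor(2) = 2; Q3 index = floor(3 * 8 / 4) = floor(6) = 6
Q1 = element at index 2 = 44
Q3 = element at index 6 = 98
IQR = 98 - 44 = 54
Final answer: 54


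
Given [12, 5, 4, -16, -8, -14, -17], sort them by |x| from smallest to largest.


Compute absolute values:
  |12| = 12
  |5| = 5
  |4| = 4
  |-16| = 16
  |-8| = 8
  |-14| = 14
  |-17| = 17
Absolute values in increasing order: 4 < 5 < 8 < 12 < 14 < 16 < 17
Listing the original numbers in that order gives the answer.
Final answer: [4, 5, -8, 12, -14, -16, -17]


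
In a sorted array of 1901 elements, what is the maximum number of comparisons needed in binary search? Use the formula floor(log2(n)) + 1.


Binary search halves the search space each step.
Maximum comparisons = floor(log2(1901)) + 1
log2(1901) = 10.8925
floor(log2(1901)) = 10, so 10 + 1 = 11
Final answer: 11


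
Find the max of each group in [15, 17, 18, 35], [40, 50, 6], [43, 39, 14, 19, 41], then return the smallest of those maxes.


Find max of each group:
  Group 1: [15, 17, 18, 35] -> max = 35
  Group 2: [40, 50, 6] -> max = 50
  Group 3: [43, 39, 14, 19, 41] -> max = 43
Maxes: [35, 50, 43]
Minimum of maxes = 35
Final answer: 35


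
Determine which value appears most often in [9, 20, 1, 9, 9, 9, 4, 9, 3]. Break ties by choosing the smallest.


Count the frequency of each value:
  1 appears 1 time(s)
  3 appears 1 time(s)
  4 appears 1 time(s)
  9 appears 5 time(s)
  20 appears 1 time(s)
Maximum frequency is 5.
Only 9 reaches that frequency, so it is the mode.
Final answer: 9


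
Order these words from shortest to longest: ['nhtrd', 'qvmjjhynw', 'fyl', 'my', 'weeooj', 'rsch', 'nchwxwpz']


Compute lengths:
  'nhtrd' has length 5
  'qvmjjhynw' has length 9
  'fyl' has length 3
  'my' has length 2
  'weeooj' has length 6
  'rsch' has length 4
  'nchwxwpz' has length 8
Lengths in increasing order: 2 < 3 < 4 < 5 < 6 < 8 < 9
Listing the words in that order gives the answer.
Final answer: ['my', 'fyl', 'rsch', 'nhtrd', 'weeooj', 'nchwxwpz', 'qvmjjhynw']


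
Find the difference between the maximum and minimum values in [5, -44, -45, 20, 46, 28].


Maximum value: 46
Minimum value: -45
Range = 46 - (-45) = 91
Final answer: 91


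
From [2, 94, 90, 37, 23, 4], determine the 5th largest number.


Sort descending: [94, 90, 37, 23, 4, 2]
The 5th element (1-indexed) is at index 4.
Value = 4
Final answer: 4


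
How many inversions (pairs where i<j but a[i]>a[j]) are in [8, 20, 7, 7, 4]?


For each element, count the later elements that are smaller than it:
  8 (index 0): smaller elements after it = [7, 7, 4] -> 3
  20 (index 1): smaller elements after it = [7, 7, 4] -> 3
  7 (index 2): smaller elements after it = [4] -> 1
  7 (index 3): smaller elements after it = [4] -> 1
Total inversions = 3 + 3 + 1 + 1 = 8
Final answer: 8


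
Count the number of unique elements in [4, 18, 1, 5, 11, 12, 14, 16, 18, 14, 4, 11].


List all unique values:
Distinct values: [1, 4, 5, 11, 12, 14, 16, 18]
Count = 8
Final answer: 8


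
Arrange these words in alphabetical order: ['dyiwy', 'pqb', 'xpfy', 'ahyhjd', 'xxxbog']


Compare strings character by character (the first differing letter decides):
  'ahyhjd' < 'dyiwy' since 'a' < 'd' at position 1
  'dyiwy' < 'pqb' since 'd' < 'p' at position 1
  'pqb' < 'xpfy' since 'p' < 'x' at position 1
  'xpfy' < 'xxxbog' since 'p' < 'x' at position 2
Chaining these comparisons gives the alphabetical order.
Final answer: ['ahyhjd', 'dyiwy', 'pqb', 'xpfy', 'xxxbog']


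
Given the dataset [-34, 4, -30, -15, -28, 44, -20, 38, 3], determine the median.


First, sort the list: [-34, -30, -28, -20, -15, 3, 4, 38, 44]
The list has 9 elements (odd count).
The middle index is 4 (0-based), and the element there is -15.
Final answer: -15


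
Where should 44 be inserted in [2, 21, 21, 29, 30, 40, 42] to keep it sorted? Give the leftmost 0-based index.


List is sorted: [2, 21, 21, 29, 30, 40, 42]
We need the leftmost position where 44 can be inserted, i.e. the first index whose element is >= 44 (or the end of the list if none is).
Binary search with low=0, high=7 (0-based indices):
  low=0, high=7, mid=3: a[3]=29 < 44, so low = 4
  low=4, high=7, mid=5: a[5]=40 < 44, so low = 6
  low=6, high=7, mid=6: a[6]=42 < 44, so low = 7
Now low = high = 7, so the insertion index is 7.
Final answer: 7


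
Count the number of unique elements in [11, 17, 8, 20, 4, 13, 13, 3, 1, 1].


List all unique values:
Distinct values: [1, 3, 4, 8, 11, 13, 17, 20]
Count = 8
Final answer: 8


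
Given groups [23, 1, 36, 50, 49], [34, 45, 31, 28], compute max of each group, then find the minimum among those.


Find max of each group:
  Group 1: [23, 1, 36, 50, 49] -> max = 50
  Group 2: [34, 45, 31, 28] -> max = 45
Maxes: [50, 45]
Minimum of maxes = 45
Final answer: 45


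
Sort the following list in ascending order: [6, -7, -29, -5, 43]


Original list: [6, -7, -29, -5, 43]
Repeatedly take the smallest remaining element:
  Remaining [6, -7, -29, -5, 43] -> smallest is -29
  Remaining [6, -7, -5, 43] -> smallest is -7
  Remaining [6, -5, 43] -> smallest is -5
  Remaining [6, 43] -> smallest is 6
  Remaining [43] -> smallest is 43
Collecting the picks in order gives the sorted list.
Final answer: [-29, -7, -5, 6, 43]


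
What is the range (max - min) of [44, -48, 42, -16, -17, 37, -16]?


Maximum value: 44
Minimum value: -48
Range = 44 - (-48) = 92
Final answer: 92


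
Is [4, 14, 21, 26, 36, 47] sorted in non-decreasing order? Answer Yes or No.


Check consecutive pairs:
  4 <= 14? True
  14 <= 21? True
  21 <= 26? True
  26 <= 36? True
  36 <= 47? True
Every consecutive pair is in order, so the list is non-decreasing.
Final answer: Yes


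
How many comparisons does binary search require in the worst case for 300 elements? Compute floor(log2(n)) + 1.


Binary search halves the search space each step.
Maximum comparisons = floor(log2(300)) + 1
log2(300) = 8.2288
floor(log2(300)) = 8, so 8 + 1 = 9
Final answer: 9


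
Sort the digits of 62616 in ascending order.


The number 62616 has digits: 6, 2, 6, 1, 6
Sorted: 1, 2, 6, 6, 6
Joining the sorted digits gives the result.
Final answer: 12666


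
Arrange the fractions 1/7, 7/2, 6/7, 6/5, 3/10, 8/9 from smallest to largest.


Convert to decimal for comparison:
  1/7 = 0.1429
  7/2 = 3.5
  6/7 = 0.8571
  6/5 = 1.2
  3/10 = 0.3
  8/9 = 0.8889
Decimals in increasing order: 0.1429 < 0.3 < 0.8571 < 0.8889 < 1.2 < 3.5
Writing each back as its fraction gives the sorted order.
Final answer: 1/7, 3/10, 6/7, 8/9, 6/5, 7/2


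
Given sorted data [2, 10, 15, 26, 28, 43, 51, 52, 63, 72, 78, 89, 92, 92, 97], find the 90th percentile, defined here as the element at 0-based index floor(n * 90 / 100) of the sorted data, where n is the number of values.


The dataset has n = 15 elements.
Index = floor(15 * 90 / 100) = floor(1350 / 100) = floor(13.5) = 13
Counting from index 0 in the sorted data, the element at index 13 is 92.
Final answer: 92


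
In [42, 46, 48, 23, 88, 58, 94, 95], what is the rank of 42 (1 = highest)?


Sort descending: [95, 94, 88, 58, 48, 46, 42, 23]
Find 42 in the sorted list.
42 is at position 7.
Final answer: 7


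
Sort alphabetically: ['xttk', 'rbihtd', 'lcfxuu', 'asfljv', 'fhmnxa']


Compare strings character by character (the first differing letter decides):
  'asfljv' < 'fhmnxa' since 'a' < 'f' at position 1
  'fhmnxa' < 'lcfxuu' since 'f' < 'l' at position 1
  'lcfxuu' < 'rbihtd' since 'l' < 'r' at position 1
  'rbihtd' < 'xttk' since 'r' < 'x' at position 1
Chaining these comparisons gives the alphabetical order.
Final answer: ['asfljv', 'fhmnxa', 'lcfxuu', 'rbihtd', 'xttk']


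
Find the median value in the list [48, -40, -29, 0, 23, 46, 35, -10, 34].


First, sort the list: [-40, -29, -10, 0, 23, 34, 35, 46, 48]
The list has 9 elements (odd count).
The middle index is 4 (0-based), and the element there is 23.
Final answer: 23


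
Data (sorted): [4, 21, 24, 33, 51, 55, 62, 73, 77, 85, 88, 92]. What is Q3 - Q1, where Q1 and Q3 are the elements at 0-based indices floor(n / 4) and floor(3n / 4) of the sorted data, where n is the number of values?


The data has n = 12 elements.
Q1 index = floor(12 / 4) = floor(3) = 3; Q3 index = floor(3 * 12 / 4) = floor(9) = 9
Q1 = element at index 3 = 33
Q3 = element at index 9 = 85
IQR = 85 - 33 = 52
Final answer: 52


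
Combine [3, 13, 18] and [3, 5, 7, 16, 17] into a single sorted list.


List A: [3, 13, 18]
List B: [3, 5, 7, 16, 17]
Repeatedly compare the front elements and take the smaller:
  3 vs 3 -> take 3
  13 vs 3 -> take 3
  13 vs 5 -> take 5
  13 vs 7 -> take 7
  13 vs 16 -> take 13
  18 vs 16 -> take 16
  18 vs 17 -> take 17
  B is exhausted; append the rest of A: [18]
Final answer: [3, 3, 5, 7, 13, 16, 17, 18]


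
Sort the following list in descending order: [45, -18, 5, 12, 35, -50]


Original list: [45, -18, 5, 12, 35, -50]
Repeatedly take the largest remaining element:
  Remaining [45, -18, 5, 12, 35, -50] -> largest is 45
  Remaining [-18, 5, 12, 35, -50] -> largest is 35
  Remaining [-18, 5, 12, -50] -> largest is 12
  Remaining [-18, 5, -50] -> largest is 5
  Remaining [-18, -50] -> largest is -18
  Remaining [-50] -> largest is -50
Collecting the picks in order gives the descending list.
Final answer: [45, 35, 12, 5, -18, -50]


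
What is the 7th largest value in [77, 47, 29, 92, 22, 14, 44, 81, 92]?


Sort descending: [92, 92, 81, 77, 47, 44, 29, 22, 14]
The 7th element (1-indexed) is at index 6.
Value = 29
Final answer: 29


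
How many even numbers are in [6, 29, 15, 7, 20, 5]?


Check each element:
  6 is even
  29 is odd
  15 is odd
  7 is odd
  20 is even
  5 is odd
Evens: [6, 20]
Count of evens = 2
Final answer: 2


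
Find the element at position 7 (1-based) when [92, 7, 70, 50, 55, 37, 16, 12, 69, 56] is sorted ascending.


Sort ascending: [7, 12, 16, 37, 50, 55, 56, 69, 70, 92]
The 7th element (1-indexed) is at index 6.
Value = 56
Final answer: 56


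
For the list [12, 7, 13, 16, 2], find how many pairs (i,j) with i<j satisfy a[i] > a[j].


For each element, count the later elements that are smaller than it:
  12 (index 0): smaller elements after it = [7, 2] -> 2
  7 (index 1): smaller elements after it = [2] -> 1
  13 (index 2): smaller elements after it = [2] -> 1
  16 (index 3): smaller elements after it = [2] -> 1
Total inversions = 2 + 1 + 1 + 1 = 5
Final answer: 5


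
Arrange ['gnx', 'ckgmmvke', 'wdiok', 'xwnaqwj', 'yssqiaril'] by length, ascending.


Compute lengths:
  'gnx' has length 3
  'ckgmmvke' has length 8
  'wdiok' has length 5
  'xwnaqwj' has length 7
  'yssqiaril' has length 9
Lengths in increasing order: 3 < 5 < 7 < 8 < 9
Listing the words in that order gives the answer.
Final answer: ['gnx', 'wdiok', 'xwnaqwj', 'ckgmmvke', 'yssqiaril']


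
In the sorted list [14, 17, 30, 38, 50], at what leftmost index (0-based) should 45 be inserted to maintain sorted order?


List is sorted: [14, 17, 30, 38, 50]
We need the leftmost position where 45 can be inserted, i.e. the first index whose element is >= 45 (or the end of the list if none is).
Binary search with low=0, high=5 (0-based indices):
  low=0, high=5, mid=2: a[2]=30 < 45, so low = 3
  low=3, high=5, mid=4: a[4]=50 >= 45, so high = 4
  low=3, high=4, mid=3: a[3]=38 < 45, so low = 4
Now low = high = 4, so the insertion index is 4.
Final answer: 4


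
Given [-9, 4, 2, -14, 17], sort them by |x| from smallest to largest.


Compute absolute values:
  |-9| = 9
  |4| = 4
  |2| = 2
  |-14| = 14
  |17| = 17
Absolute values in increasing order: 2 < 4 < 9 < 14 < 17
Listing the original numbers in that order gives the answer.
Final answer: [2, 4, -9, -14, 17]


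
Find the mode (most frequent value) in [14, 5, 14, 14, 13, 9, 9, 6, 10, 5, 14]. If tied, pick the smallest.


Count the frequency of each value:
  5 appears 2 time(s)
  6 appears 1 time(s)
  9 appears 2 time(s)
  10 appears 1 time(s)
  13 appears 1 time(s)
  14 appears 4 time(s)
Maximum frequency is 4.
Only 14 reaches that frequency, so it is the mode.
Final answer: 14


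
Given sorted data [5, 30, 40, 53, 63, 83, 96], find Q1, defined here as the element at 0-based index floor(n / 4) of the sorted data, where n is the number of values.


The list has n = 7 elements.
Q1 index = floor(7 / 4) = floor(1.75) = 1
Counting from index 0 in the sorted data, the element at index 1 is 30.
Final answer: 30


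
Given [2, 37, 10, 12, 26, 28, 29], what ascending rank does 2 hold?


Sort ascending: [2, 10, 12, 26, 28, 29, 37]
Find 2 in the sorted list.
2 is at position 1 (1-indexed).
Final answer: 1


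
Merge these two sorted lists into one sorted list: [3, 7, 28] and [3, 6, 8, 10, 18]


List A: [3, 7, 28]
List B: [3, 6, 8, 10, 18]
Repeatedly compare the front elements and take the smaller:
  3 vs 3 -> take 3
  7 vs 3 -> take 3
  7 vs 6 -> take 6
  7 vs 8 -> take 7
  28 vs 8 -> take 8
  28 vs 10 -> take 10
  28 vs 18 -> take 18
  B is exhausted; append the rest of A: [28]
Final answer: [3, 3, 6, 7, 8, 10, 18, 28]


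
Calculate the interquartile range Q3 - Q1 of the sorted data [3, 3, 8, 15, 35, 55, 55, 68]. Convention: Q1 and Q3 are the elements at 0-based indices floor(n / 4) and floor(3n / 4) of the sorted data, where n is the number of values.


The data has n = 8 elements.
Q1 index = floor(8 / 4) = floor(2) = 2; Q3 index = floor(3 * 8 / 4) = floor(6) = 6
Q1 = element at index 2 = 8
Q3 = element at index 6 = 55
IQR = 55 - 8 = 47
Final answer: 47


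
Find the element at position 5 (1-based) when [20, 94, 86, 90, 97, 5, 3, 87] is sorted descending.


Sort descending: [97, 94, 90, 87, 86, 20, 5, 3]
The 5th element (1-indexed) is at index 4.
Value = 86
Final answer: 86


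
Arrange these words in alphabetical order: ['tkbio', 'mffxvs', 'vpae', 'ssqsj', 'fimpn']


Compare strings character by character (the first differing letter decides):
  'fimpn' < 'mffxvs' since 'f' < 'm' at position 1
  'mffxvs' < 'ssqsj' since 'm' < 's' at position 1
  'ssqsj' < 'tkbio' since 's' < 't' at position 1
  'tkbio' < 'vpae' since 't' < 'v' at position 1
Chaining these comparisons gives the alphabetical order.
Final answer: ['fimpn', 'mffxvs', 'ssqsj', 'tkbio', 'vpae']


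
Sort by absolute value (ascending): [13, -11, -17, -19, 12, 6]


Compute absolute values:
  |13| = 13
  |-11| = 11
  |-17| = 17
  |-19| = 19
  |12| = 12
  |6| = 6
Absolute values in increasing order: 6 < 11 < 12 < 13 < 17 < 19
Listing the original numbers in that order gives the answer.
Final answer: [6, -11, 12, 13, -17, -19]


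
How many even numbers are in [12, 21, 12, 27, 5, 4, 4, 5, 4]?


Check each element:
  12 is even
  21 is odd
  12 is even
  27 is odd
  5 is odd
  4 is even
  4 is even
  5 is odd
  4 is even
Evens: [12, 12, 4, 4, 4]
Count of evens = 5
Final answer: 5


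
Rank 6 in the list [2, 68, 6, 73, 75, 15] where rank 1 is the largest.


Sort descending: [75, 73, 68, 15, 6, 2]
Find 6 in the sorted list.
6 is at position 5.
Final answer: 5


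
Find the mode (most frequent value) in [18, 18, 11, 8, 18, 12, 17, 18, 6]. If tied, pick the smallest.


Count the frequency of each value:
  6 appears 1 time(s)
  8 appears 1 time(s)
  11 appears 1 time(s)
  12 appears 1 time(s)
  17 appears 1 time(s)
  18 appears 4 time(s)
Maximum frequency is 4.
Only 18 reaches that frequency, so it is the mode.
Final answer: 18


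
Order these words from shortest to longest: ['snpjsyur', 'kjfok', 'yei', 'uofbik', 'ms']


Compute lengths:
  'snpjsyur' has length 8
  'kjfok' has length 5
  'yei' has length 3
  'uofbik' has length 6
  'ms' has length 2
Lengths in increasing order: 2 < 3 < 5 < 6 < 8
Listing the words in that order gives the answer.
Final answer: ['ms', 'yei', 'kjfok', 'uofbik', 'snpjsyur']


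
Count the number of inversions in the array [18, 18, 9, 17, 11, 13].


For each element, count the later elements that are smaller than it:
  18 (index 0): smaller elements after it = [9, 17, 11, 13] -> 4
  18 (index 1): smaller elements after it = [9, 17, 11, 13] -> 4
  9 (index 2): smaller elements after it = [] -> 0
  17 (index 3): smaller elements after it = [11, 13] -> 2
  11 (index 4): smaller elements after it = [] -> 0
Total inversions = 4 + 4 + 0 + 2 + 0 = 10
Final answer: 10


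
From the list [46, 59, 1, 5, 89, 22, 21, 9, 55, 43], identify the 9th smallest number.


Sort ascending: [1, 5, 9, 21, 22, 43, 46, 55, 59, 89]
The 9th element (1-indexed) is at index 8.
Value = 59
Final answer: 59


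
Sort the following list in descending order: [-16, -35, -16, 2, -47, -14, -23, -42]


Original list: [-16, -35, -16, 2, -47, -14, -23, -42]
Repeatedly take the largest remaining element:
  Remaining [-16, -35, -16, 2, -47, -14, -23, -42] -> largest is 2
  Remaining [-16, -35, -16, -47, -14, -23, -42] -> largest is -14
  Remaining [-16, -35, -16, -47, -23, -42] -> largest is -16
  Remaining [-35, -16, -47, -23, -42] -> largest is -16
  Remaining [-35, -47, -23, -42] -> largest is -23
  Remaining [-35, -47, -42] -> largest is -35
  Remaining [-47, -42] -> largest is -42
  Remaining [-47] -> largest is -47
Collecting the picks in order gives the descending list.
Final answer: [2, -14, -16, -16, -23, -35, -42, -47]


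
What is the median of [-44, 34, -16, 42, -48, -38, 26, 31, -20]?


First, sort the list: [-48, -44, -38, -20, -16, 26, 31, 34, 42]
The list has 9 elements (odd count).
The middle index is 4 (0-based), and the element there is -16.
Final answer: -16


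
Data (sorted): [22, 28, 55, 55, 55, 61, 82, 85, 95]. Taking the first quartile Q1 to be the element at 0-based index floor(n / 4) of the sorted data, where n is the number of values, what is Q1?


The list has n = 9 elements.
Q1 index = floor(9 / 4) = floor(2.25) = 2
Counting from index 0 in the sorted data, the element at index 2 is 55.
Final answer: 55


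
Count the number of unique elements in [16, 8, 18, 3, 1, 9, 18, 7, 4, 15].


List all unique values:
Distinct values: [1, 3, 4, 7, 8, 9, 15, 16, 18]
Count = 9
Final answer: 9


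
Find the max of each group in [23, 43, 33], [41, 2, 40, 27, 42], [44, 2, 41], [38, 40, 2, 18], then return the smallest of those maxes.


Find max of each group:
  Group 1: [23, 43, 33] -> max = 43
  Group 2: [41, 2, 40, 27, 42] -> max = 42
  Group 3: [44, 2, 41] -> max = 44
  Group 4: [38, 40, 2, 18] -> max = 40
Maxes: [43, 42, 44, 40]
Minimum of maxes = 40
Final answer: 40


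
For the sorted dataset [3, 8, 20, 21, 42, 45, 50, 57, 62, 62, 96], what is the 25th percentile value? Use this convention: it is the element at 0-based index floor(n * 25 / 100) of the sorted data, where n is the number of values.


The dataset has n = 11 elements.
Index = floor(11 * 25 / 100) = floor(275 / 100) = floor(2.75) = 2
Counting from index 0 in the sorted data, the element at index 2 is 20.
Final answer: 20


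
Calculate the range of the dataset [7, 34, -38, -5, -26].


Maximum value: 34
Minimum value: -38
Range = 34 - (-38) = 72
Final answer: 72


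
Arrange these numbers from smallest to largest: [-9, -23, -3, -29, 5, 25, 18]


Original list: [-9, -23, -3, -29, 5, 25, 18]
Repeatedly take the smallest remaining element:
  Remaining [-9, -23, -3, -29, 5, 25, 18] -> smallest is -29
  Remaining [-9, -23, -3, 5, 25, 18] -> smallest is -23
  Remaining [-9, -3, 5, 25, 18] -> smallest is -9
  Remaining [-3, 5, 25, 18] -> smallest is -3
  Remaining [5, 25, 18] -> smallest is 5
  Remaining [25, 18] -> smallest is 18
  Remaining [25] -> smallest is 25
Collecting the picks in order gives the sorted list.
Final answer: [-29, -23, -9, -3, 5, 18, 25]


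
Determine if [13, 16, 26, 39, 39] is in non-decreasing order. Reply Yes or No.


Check consecutive pairs:
  13 <= 16? True
  16 <= 26? True
  26 <= 39? True
  39 <= 39? True
Every consecutive pair is in order, so the list is non-decreasing.
Final answer: Yes


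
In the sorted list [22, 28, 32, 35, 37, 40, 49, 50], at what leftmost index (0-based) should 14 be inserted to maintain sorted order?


List is sorted: [22, 28, 32, 35, 37, 40, 49, 50]
We need the leftmost position where 14 can be inserted, i.e. the first index whose element is >= 14 (or the end of the list if none is).
Binary search with low=0, high=8 (0-based indices):
  low=0, high=8, mid=4: a[4]=37 >= 14, so high = 4
  low=0, high=4, mid=2: a[2]=32 >= 14, so high = 2
  low=0, high=2, mid=1: a[1]=28 >= 14, so high = 1
  low=0, high=1, mid=0: a[0]=22 >= 14, so high = 0
Now low = high = 0, so the insertion index is 0.
Final answer: 0


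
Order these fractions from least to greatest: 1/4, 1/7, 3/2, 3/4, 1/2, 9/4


Convert to decimal for comparison:
  1/4 = 0.25
  1/7 = 0.1429
  3/2 = 1.5
  3/4 = 0.75
  1/2 = 0.5
  9/4 = 2.25
Decimals in increasing order: 0.1429 < 0.25 < 0.5 < 0.75 < 1.5 < 2.25
Writing each back as its fraction gives the sorted order.
Final answer: 1/7, 1/4, 1/2, 3/4, 3/2, 9/4


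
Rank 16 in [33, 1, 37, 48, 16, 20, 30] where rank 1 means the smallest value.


Sort ascending: [1, 16, 20, 30, 33, 37, 48]
Find 16 in the sorted list.
16 is at position 2 (1-indexed).
Final answer: 2


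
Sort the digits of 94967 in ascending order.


The number 94967 has digits: 9, 4, 9, 6, 7
Sorted: 4, 6, 7, 9, 9
Joining the sorted digits gives the result.
Final answer: 46799


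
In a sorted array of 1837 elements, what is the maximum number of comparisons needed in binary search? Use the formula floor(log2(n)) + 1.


Binary search halves the search space each step.
Maximum comparisons = floor(log2(1837)) + 1
log2(1837) = 10.8431
floor(log2(1837)) = 10, so 10 + 1 = 11
Final answer: 11


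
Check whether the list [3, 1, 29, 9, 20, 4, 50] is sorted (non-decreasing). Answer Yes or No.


Check consecutive pairs:
  3 <= 1? False
  1 <= 29? True
  29 <= 9? False
  9 <= 20? True
  20 <= 4? False
  4 <= 50? True
3 consecutive pair(s) are out of order, so the list is not sorted.
Final answer: No
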